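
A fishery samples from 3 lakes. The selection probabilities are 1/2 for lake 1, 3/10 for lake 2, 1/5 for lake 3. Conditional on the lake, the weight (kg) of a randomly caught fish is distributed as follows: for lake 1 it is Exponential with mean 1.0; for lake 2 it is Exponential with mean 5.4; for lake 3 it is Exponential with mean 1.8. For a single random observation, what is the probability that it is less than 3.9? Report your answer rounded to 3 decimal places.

Conditional on each lake, P(X < 3.9): 1: 0.979758; 2: 0.514328; 3: 0.885441.
By total probability, P(X < 3.9) = 0.5·0.979758 + 0.3·0.514328 + 0.2·0.885441 = 0.821266.

0.821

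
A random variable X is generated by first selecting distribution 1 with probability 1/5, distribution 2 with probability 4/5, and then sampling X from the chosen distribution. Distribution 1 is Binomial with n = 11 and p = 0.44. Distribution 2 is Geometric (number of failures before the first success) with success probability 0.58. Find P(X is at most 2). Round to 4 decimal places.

Conditional on each component, P(X ≤ 2): 1: 0.0740499; 2: 0.925912.
By total probability, P(X ≤ 2) = 0.2·0.0740499 + 0.8·0.925912 = 0.75554.

0.7555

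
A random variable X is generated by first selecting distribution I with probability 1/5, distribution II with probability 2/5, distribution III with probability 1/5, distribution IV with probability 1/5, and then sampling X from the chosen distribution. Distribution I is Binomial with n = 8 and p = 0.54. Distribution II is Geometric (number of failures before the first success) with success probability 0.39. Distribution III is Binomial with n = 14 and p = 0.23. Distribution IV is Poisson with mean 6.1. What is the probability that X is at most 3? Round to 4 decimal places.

0.5476

Conditional on each component, P(X ≤ 3): I: 0.279806; II: 0.861542; III: 0.592428; IV: 0.142501.
By total probability, P(X ≤ 3) = 0.2·0.279806 + 0.4·0.861542 + 0.2·0.592428 + 0.2·0.142501 = 0.547563.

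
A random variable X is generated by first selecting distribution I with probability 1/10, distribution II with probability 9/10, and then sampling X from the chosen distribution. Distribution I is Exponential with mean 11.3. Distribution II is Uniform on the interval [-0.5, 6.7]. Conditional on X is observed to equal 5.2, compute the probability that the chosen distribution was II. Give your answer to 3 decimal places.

Likelihoods f(5.2 | ·): I: 0.0558559; II: 0.138889.
Posterior ∝ prior × likelihood. Numerator for II: 0.9·0.138889 = 0.125.
Normalizing constant: 0.1·0.0558559 + 0.9·0.138889 = 0.130586.
P(II | observation) = 0.125 / 0.130586 = 0.957227.

0.957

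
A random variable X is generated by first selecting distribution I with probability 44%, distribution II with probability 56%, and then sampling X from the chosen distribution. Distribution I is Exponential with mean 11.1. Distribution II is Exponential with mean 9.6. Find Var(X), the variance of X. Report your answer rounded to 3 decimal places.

106.376

Per component, I: μ=11.1, E[X²]=246.42; II: μ=9.6, E[X²]=184.32.
E[X] = 0.44·11.1 + 0.56·9.6 = 10.26.
E[X²] = 0.44·246.42 + 0.56·184.32 = 211.644.
Var(X) = E[X²] − (E[X])² = 211.644 − 105.268 = 106.376.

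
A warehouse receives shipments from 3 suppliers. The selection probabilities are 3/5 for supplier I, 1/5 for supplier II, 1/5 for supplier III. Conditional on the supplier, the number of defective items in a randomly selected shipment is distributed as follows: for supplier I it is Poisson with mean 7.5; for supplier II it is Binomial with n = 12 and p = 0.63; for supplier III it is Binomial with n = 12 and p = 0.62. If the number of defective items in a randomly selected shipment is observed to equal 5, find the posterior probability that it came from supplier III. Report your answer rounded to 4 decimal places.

Likelihoods P(X=5 | ·): I: 0.109375; II: 0.0746174; III: 0.0830173.
Posterior ∝ prior × likelihood. Numerator for III: 0.2·0.0830173 = 0.0166035.
Normalizing constant: 0.6·0.109375 + 0.2·0.0746174 + 0.2·0.0830173 = 0.0971517.
P(III | observation) = 0.0166035 / 0.0971517 = 0.170902.

0.1709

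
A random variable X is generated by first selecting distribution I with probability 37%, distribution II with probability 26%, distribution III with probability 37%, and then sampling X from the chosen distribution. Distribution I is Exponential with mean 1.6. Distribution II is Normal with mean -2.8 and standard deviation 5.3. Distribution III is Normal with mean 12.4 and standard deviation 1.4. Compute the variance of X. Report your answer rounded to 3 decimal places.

49.032

Per component, I: μ=1.6, E[X²]=5.12; II: μ=-2.8, E[X²]=35.93; III: μ=12.4, E[X²]=155.72.
E[X] = 0.37·1.6 + 0.26·-2.8 + 0.37·12.4 = 4.452.
E[X²] = 0.37·5.12 + 0.26·35.93 + 0.37·155.72 = 68.8526.
Var(X) = E[X²] − (E[X])² = 68.8526 − 19.8203 = 49.0323.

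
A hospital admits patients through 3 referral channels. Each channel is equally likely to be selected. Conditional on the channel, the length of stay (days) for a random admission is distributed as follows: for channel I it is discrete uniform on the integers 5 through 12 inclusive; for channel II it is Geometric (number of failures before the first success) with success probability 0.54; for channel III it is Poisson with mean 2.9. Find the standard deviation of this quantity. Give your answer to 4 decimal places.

Per component, I: μ=8.5, E[X²]=77.5; II: μ=0.851852, E[X²]=2.30316; III: μ=2.9, E[X²]=11.31.
E[X] = 0.333333·8.5 + 0.333333·0.851852 + 0.333333·2.9 = 4.08395.
E[X²] = 0.333333·77.5 + 0.333333·2.30316 + 0.333333·11.31 = 30.3711.
Var(X) = E[X²] − (E[X])² = 30.3711 − 16.6787 = 13.6924.
SD(X) = √13.6924 = 3.70032.

3.7003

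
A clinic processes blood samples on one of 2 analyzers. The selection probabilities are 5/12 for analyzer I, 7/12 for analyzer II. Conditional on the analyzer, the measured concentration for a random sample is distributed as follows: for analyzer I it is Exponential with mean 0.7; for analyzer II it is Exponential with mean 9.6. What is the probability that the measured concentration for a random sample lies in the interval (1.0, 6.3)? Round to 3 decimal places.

Conditional on each analyzer, P(1.0 < X < 6.3): I: 0.239528; II: 0.382282.
By total probability, P(1.0 < X < 6.3) = 0.416667·0.239528 + 0.583333·0.382282 = 0.322801.

0.323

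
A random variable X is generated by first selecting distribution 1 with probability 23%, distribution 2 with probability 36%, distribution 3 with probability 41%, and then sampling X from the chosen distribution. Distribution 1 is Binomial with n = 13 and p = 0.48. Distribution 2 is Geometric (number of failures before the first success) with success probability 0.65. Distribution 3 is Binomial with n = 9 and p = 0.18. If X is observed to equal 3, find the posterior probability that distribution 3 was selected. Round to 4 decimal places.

0.7482

Likelihoods P(X=3 | ·): 1: 0.0457218; 2: 0.0278687; 3: 0.148929.
Posterior ∝ prior × likelihood. Numerator for 3: 0.41·0.148929 = 0.061061.
Normalizing constant: 0.23·0.0457218 + 0.36·0.0278687 + 0.41·0.148929 = 0.0816097.
P(3 | observation) = 0.061061 / 0.0816097 = 0.748207.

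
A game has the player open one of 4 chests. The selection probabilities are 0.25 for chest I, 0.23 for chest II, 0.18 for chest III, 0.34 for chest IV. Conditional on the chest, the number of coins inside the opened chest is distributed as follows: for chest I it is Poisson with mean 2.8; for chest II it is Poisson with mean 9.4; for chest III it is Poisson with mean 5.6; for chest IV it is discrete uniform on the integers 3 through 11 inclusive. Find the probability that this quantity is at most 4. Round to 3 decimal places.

Conditional on each chest, P(X ≤ 4): I: 0.847676; II: 0.0428778; III: 0.34215; IV: 0.222222.
By total probability, P(X ≤ 4) = 0.25·0.847676 + 0.23·0.0428778 + 0.18·0.34215 + 0.34·0.222222 = 0.358923.

0.359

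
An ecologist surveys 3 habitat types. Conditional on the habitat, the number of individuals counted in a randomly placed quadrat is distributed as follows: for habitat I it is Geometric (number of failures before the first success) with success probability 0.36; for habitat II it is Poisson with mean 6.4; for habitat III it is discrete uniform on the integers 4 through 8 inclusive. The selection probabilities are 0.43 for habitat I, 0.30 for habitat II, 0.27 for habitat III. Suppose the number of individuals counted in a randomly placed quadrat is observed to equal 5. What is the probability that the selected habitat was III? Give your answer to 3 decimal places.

0.469

Likelihoods P(X=5 | ·): I: 0.0386547; II: 0.148674; III: 0.2.
Posterior ∝ prior × likelihood. Numerator for III: 0.27·0.2 = 0.054.
Normalizing constant: 0.43·0.0386547 + 0.3·0.148674 + 0.27·0.2 = 0.115224.
P(III | observation) = 0.054 / 0.115224 = 0.468654.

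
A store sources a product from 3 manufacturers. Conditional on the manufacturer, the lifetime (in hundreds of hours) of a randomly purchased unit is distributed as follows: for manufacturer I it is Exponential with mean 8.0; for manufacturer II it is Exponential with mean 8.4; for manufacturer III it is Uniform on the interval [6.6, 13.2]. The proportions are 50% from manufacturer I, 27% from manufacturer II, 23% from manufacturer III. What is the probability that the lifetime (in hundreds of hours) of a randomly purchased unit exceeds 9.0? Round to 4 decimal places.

Conditional on each manufacturer, P(X > 9.0): I: 0.324652; II: 0.342519; III: 0.636364.
By total probability, P(X > 9.0) = 0.5·0.324652 + 0.27·0.342519 + 0.23·0.636364 = 0.40117.

0.4012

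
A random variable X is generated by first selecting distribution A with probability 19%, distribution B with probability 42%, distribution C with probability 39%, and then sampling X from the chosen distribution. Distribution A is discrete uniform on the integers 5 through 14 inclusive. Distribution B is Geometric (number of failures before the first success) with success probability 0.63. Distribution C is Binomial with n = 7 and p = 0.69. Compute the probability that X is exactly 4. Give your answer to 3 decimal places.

0.097

Conditional on each component, P(X = 4): A: 0; B: 0.0118072; C: 0.236347.
By total probability, P(X = 4) = 0.19·0 + 0.42·0.0118072 + 0.39·0.236347 = 0.0971342.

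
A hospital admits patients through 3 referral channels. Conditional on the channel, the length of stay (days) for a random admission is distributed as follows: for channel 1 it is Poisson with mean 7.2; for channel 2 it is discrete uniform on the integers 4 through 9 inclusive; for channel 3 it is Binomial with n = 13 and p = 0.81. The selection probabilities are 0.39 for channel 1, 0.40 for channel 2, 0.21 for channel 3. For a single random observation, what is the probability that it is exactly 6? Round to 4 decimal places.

0.1239

Conditional on each channel, P(X = 6): 1: 0.144458; 2: 0.166667; 3: 0.00433214.
By total probability, P(X = 6) = 0.39·0.144458 + 0.4·0.166667 + 0.21·0.00433214 = 0.123915.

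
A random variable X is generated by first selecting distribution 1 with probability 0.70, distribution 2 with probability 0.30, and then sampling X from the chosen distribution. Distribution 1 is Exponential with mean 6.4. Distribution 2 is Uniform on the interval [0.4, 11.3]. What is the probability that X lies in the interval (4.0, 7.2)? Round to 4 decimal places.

Conditional on each component, P(4.0 < X < 7.2): 1: 0.210609; 2: 0.293578.
By total probability, P(4.0 < X < 7.2) = 0.7·0.210609 + 0.3·0.293578 = 0.2355.

0.2355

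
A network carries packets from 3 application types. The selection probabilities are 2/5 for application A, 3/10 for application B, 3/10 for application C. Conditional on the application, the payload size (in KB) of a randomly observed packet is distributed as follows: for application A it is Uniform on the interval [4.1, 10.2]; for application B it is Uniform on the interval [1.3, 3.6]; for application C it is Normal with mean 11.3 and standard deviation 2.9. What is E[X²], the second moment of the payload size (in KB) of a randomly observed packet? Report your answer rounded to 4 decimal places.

64.4523

For each component E[X²] = Var + (mean)², giving A: 54.2233; B: 6.44333; C: 136.1.
Overall E[X²] = 0.4·54.2233 + 0.3·6.44333 + 0.3·136.1 = 64.4523.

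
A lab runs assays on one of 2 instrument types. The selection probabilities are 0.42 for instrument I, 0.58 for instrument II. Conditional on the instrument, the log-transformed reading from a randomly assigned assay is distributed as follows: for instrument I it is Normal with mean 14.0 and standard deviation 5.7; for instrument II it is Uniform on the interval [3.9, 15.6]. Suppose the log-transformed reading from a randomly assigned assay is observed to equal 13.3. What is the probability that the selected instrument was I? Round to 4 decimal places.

Likelihoods f(13.3 | ·): I: 0.0694641; II: 0.0854701.
Posterior ∝ prior × likelihood. Numerator for I: 0.42·0.0694641 = 0.0291749.
Normalizing constant: 0.42·0.0694641 + 0.58·0.0854701 = 0.0787476.
P(I | observation) = 0.0291749 / 0.0787476 = 0.370487.

0.3705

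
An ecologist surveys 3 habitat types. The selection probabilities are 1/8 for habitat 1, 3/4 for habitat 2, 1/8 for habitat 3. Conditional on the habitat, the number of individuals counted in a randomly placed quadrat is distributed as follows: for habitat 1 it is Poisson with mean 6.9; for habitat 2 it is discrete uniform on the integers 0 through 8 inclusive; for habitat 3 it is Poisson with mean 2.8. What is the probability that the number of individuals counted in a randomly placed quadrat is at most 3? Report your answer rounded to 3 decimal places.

0.431

Conditional on each habitat, P(X ≤ 3): 1: 0.0871296; 2: 0.444444; 3: 0.691937.
By total probability, P(X ≤ 3) = 0.125·0.0871296 + 0.75·0.444444 + 0.125·0.691937 = 0.430717.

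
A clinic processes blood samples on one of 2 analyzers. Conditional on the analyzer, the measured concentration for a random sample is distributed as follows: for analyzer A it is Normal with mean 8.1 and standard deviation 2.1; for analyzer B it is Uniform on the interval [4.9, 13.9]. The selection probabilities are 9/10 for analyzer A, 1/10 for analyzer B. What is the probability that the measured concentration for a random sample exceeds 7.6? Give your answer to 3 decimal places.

Conditional on each analyzer, P(X > 7.6): A: 0.594096; B: 0.7.
By total probability, P(X > 7.6) = 0.9·0.594096 + 0.1·0.7 = 0.604687.

0.605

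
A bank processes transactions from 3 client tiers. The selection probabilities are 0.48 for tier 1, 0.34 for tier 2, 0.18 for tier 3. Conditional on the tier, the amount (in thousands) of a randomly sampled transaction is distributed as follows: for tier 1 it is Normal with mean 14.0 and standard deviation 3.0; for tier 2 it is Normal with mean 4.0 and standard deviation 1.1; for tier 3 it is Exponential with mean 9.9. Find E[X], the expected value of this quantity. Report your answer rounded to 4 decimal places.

Component means — 1: 14; 2: 4; 3: 9.9.
E[X] = 0.48·14 + 0.34·4 + 0.18·9.9 = 9.862.

9.8620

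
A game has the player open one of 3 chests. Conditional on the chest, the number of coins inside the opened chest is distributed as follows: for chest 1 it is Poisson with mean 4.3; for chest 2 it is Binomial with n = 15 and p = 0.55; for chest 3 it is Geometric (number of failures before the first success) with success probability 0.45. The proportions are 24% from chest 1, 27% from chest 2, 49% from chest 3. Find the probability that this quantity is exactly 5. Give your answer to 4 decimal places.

0.0649

Conditional on each chest, P(X = 5): 1: 0.166224; 2: 0.0514629; 3: 0.0226478.
By total probability, P(X = 5) = 0.24·0.166224 + 0.27·0.0514629 + 0.49·0.0226478 = 0.0648862.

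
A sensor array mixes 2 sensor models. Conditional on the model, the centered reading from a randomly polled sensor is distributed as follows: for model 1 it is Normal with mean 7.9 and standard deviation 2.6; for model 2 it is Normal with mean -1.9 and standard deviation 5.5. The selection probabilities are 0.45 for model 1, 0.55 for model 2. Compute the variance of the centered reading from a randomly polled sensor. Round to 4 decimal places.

Per component, 1: μ=7.9, E[X²]=69.17; 2: μ=-1.9, E[X²]=33.86.
E[X] = 0.45·7.9 + 0.55·-1.9 = 2.51.
E[X²] = 0.45·69.17 + 0.55·33.86 = 49.7495.
Var(X) = E[X²] − (E[X])² = 49.7495 − 6.3001 = 43.4494.

43.4494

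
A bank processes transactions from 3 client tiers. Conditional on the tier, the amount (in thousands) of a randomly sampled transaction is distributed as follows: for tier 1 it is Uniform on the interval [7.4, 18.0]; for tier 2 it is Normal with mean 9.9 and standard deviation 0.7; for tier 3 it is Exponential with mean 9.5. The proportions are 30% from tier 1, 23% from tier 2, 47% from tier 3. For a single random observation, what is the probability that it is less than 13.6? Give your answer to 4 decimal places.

0.7632

Conditional on each tier, P(X < 13.6): 1: 0.584906; 2: 1; 3: 0.761069.
By total probability, P(X < 13.6) = 0.3·0.584906 + 0.23·1 + 0.47·0.761069 = 0.763174.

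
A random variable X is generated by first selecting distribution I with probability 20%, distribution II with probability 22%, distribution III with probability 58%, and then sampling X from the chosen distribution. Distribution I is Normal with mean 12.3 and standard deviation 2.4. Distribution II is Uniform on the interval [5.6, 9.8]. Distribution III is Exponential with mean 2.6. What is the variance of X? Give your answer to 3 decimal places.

Per component, I: μ=12.3, E[X²]=157.05; II: μ=7.7, E[X²]=60.76; III: μ=2.6, E[X²]=13.52.
E[X] = 0.2·12.3 + 0.22·7.7 + 0.58·2.6 = 5.662.
E[X²] = 0.2·157.05 + 0.22·60.76 + 0.58·13.52 = 52.6188.
Var(X) = E[X²] − (E[X])² = 52.6188 − 32.0582 = 20.5606.

20.561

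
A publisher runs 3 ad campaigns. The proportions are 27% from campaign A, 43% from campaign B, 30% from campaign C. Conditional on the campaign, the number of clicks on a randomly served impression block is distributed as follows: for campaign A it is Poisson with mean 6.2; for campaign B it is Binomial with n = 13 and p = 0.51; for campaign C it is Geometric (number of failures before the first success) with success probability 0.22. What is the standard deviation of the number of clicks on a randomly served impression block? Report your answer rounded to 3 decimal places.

3.119

Per component, A: μ=6.2, E[X²]=44.64; B: μ=6.63, E[X²]=47.2056; C: μ=3.54545, E[X²]=28.686.
E[X] = 0.27·6.2 + 0.43·6.63 + 0.3·3.54545 = 5.58854.
E[X²] = 0.27·44.64 + 0.43·47.2056 + 0.3·28.686 = 40.957.
Var(X) = E[X²] − (E[X])² = 40.957 − 31.2317 = 9.72525.
SD(X) = √9.72525 = 3.11853.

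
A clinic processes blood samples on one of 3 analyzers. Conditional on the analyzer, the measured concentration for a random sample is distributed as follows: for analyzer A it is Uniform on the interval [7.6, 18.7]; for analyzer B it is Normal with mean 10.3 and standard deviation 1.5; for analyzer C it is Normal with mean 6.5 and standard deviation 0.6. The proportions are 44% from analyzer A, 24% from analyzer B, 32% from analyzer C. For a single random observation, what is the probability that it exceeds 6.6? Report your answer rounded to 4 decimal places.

0.8172

Conditional on each analyzer, P(X > 6.6): A: 1; B: 0.993181; C: 0.433816.
By total probability, P(X > 6.6) = 0.44·1 + 0.24·0.993181 + 0.32·0.433816 = 0.817185.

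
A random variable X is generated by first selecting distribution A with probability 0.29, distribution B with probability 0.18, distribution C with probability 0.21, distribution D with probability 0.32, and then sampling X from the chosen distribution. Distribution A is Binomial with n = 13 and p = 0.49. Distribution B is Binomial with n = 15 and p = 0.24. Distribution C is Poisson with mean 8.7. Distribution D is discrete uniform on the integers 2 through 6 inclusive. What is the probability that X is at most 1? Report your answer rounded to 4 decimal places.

0.0178

Conditional on each component, P(X ≤ 1): A: 0.00213025; B: 0.093514; C: 0.00161588; D: 0.
By total probability, P(X ≤ 1) = 0.29·0.00213025 + 0.18·0.093514 + 0.21·0.00161588 + 0.32·0 = 0.0177896.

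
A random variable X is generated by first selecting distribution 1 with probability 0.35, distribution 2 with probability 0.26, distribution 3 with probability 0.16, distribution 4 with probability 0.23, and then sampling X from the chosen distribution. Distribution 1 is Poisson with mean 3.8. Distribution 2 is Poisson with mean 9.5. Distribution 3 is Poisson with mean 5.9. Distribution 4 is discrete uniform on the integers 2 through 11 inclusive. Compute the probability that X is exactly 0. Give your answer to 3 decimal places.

0.008

Conditional on each component, P(X = 0): 1: 0.0223708; 2: 7.48518e-05; 3: 0.00273944; 4: 0.
By total probability, P(X = 0) = 0.35·0.0223708 + 0.26·7.48518e-05 + 0.16·0.00273944 + 0.23·0 = 0.00828754.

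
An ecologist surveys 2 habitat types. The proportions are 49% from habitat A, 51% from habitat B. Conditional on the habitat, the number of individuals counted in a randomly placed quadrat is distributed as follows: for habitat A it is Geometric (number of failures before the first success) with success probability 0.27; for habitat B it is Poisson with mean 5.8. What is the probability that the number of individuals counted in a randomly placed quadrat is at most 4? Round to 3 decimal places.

0.548

Conditional on each habitat, P(X ≤ 4): A: 0.792693; B: 0.312718.
By total probability, P(X ≤ 4) = 0.49·0.792693 + 0.51·0.312718 = 0.547906.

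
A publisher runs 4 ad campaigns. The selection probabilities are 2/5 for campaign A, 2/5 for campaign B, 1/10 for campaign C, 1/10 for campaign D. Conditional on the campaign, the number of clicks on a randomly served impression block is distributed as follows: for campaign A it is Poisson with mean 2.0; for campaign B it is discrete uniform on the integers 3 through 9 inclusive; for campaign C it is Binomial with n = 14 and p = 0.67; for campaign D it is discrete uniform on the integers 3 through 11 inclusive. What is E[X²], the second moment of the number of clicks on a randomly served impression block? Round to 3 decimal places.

33.075

For each component E[X²] = Var + (mean)², giving A: 6; B: 40; C: 91.0798; D: 55.6667.
Overall E[X²] = 0.4·6 + 0.4·40 + 0.1·91.0798 + 0.1·55.6667 = 33.0746.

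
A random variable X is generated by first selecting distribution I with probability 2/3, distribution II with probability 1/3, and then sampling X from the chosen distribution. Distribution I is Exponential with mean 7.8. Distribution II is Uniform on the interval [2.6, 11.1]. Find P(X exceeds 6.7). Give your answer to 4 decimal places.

0.4549

Conditional on each component, P(X > 6.7): I: 0.423596; II: 0.517647.
By total probability, P(X > 6.7) = 0.666667·0.423596 + 0.333333·0.517647 = 0.454947.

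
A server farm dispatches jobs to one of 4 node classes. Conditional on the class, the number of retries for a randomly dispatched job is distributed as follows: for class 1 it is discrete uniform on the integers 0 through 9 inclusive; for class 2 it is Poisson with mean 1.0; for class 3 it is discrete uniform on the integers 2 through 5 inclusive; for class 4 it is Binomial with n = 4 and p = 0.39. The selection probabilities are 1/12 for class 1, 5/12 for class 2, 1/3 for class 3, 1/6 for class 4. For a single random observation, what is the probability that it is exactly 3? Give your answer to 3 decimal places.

Conditional on each class, P(X = 3): 1: 0.1; 2: 0.0613132; 3: 0.25; 4: 0.144738.
By total probability, P(X = 3) = 0.0833333·0.1 + 0.416667·0.0613132 + 0.333333·0.25 + 0.166667·0.144738 = 0.141337.

0.141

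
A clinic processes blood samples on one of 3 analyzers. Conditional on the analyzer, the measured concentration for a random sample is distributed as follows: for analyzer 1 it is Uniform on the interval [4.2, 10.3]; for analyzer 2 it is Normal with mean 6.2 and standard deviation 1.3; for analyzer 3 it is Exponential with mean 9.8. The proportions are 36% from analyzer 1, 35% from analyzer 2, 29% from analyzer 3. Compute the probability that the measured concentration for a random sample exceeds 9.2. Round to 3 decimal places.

Conditional on each analyzer, P(X > 9.2): 1: 0.180328; 2: 0.0105081; 3: 0.391106.
By total probability, P(X > 9.2) = 0.36·0.180328 + 0.35·0.0105081 + 0.29·0.391106 = 0.182017.

0.182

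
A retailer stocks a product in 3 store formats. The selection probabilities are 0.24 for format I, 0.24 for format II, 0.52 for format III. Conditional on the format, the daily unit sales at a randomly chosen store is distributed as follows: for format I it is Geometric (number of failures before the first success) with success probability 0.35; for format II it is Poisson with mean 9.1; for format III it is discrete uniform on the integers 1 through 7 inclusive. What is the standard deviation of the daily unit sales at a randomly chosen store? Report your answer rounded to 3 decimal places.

Per component, I: μ=1.85714, E[X²]=8.7551; II: μ=9.1, E[X²]=91.91; III: μ=4, E[X²]=20.
E[X] = 0.24·1.85714 + 0.24·9.1 + 0.52·4 = 4.70971.
E[X²] = 0.24·8.7551 + 0.24·91.91 + 0.52·20 = 34.5596.
Var(X) = E[X²] − (E[X])² = 34.5596 − 22.1814 = 12.3782.
SD(X) = √12.3782 = 3.51827.

3.518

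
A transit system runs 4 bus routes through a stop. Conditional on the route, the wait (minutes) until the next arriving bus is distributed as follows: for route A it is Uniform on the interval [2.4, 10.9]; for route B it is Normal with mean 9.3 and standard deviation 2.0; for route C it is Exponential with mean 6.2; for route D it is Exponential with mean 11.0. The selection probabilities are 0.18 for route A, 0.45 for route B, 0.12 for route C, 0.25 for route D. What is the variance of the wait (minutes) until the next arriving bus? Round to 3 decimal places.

Per component, A: μ=6.65, E[X²]=50.2433; B: μ=9.3, E[X²]=90.49; C: μ=6.2, E[X²]=76.88; D: μ=11, E[X²]=242.
E[X] = 0.18·6.65 + 0.45·9.3 + 0.12·6.2 + 0.25·11 = 8.876.
E[X²] = 0.18·50.2433 + 0.45·90.49 + 0.12·76.88 + 0.25·242 = 119.49.
Var(X) = E[X²] − (E[X])² = 119.49 − 78.7834 = 40.7065.

40.707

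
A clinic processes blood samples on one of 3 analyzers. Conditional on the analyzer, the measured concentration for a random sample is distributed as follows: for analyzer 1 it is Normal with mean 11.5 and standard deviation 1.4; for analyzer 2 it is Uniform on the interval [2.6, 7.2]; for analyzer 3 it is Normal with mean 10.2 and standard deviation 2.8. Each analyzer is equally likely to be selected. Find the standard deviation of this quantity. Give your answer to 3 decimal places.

3.465

Per component, 1: μ=11.5, E[X²]=134.21; 2: μ=4.9, E[X²]=25.7733; 3: μ=10.2, E[X²]=111.88.
E[X] = 0.333333·11.5 + 0.333333·4.9 + 0.333333·10.2 = 8.86667.
E[X²] = 0.333333·134.21 + 0.333333·25.7733 + 0.333333·111.88 = 90.6211.
Var(X) = E[X²] − (E[X])² = 90.6211 − 78.6178 = 12.0033.
SD(X) = √12.0033 = 3.46458.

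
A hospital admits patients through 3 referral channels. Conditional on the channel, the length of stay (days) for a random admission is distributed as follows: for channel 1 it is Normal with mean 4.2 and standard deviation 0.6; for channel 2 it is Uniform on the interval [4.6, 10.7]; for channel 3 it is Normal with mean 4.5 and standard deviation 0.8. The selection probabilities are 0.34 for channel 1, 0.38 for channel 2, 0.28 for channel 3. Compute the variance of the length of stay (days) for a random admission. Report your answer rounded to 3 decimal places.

4.082

Per component, 1: μ=4.2, E[X²]=18; 2: μ=7.65, E[X²]=61.6233; 3: μ=4.5, E[X²]=20.89.
E[X] = 0.34·4.2 + 0.38·7.65 + 0.28·4.5 = 5.595.
E[X²] = 0.34·18 + 0.38·61.6233 + 0.28·20.89 = 35.3861.
Var(X) = E[X²] − (E[X])² = 35.3861 − 31.304 = 4.08204.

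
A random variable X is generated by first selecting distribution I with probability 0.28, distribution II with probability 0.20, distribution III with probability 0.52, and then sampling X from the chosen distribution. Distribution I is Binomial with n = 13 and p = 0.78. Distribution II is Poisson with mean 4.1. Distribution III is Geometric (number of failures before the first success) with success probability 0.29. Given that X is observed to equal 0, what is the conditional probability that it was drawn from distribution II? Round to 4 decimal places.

Likelihoods P(X=0 | ·): I: 2.8281e-09; II: 0.0165727; III: 0.29.
Posterior ∝ prior × likelihood. Numerator for II: 0.2·0.0165727 = 0.00331454.
Normalizing constant: 0.28·2.8281e-09 + 0.2·0.0165727 + 0.52·0.29 = 0.154115.
P(II | observation) = 0.00331454 / 0.154115 = 0.021507.

0.0215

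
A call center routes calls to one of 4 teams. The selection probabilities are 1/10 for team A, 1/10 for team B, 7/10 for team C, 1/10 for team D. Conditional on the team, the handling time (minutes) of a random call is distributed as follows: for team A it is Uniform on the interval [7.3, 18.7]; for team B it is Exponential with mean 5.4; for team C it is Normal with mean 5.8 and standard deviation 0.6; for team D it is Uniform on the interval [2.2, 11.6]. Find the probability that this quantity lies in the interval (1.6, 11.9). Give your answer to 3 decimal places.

Conditional on each team, P(1.6 < X < 11.9): A: 0.403509; B: 0.633174; C: 1; D: 1.
By total probability, P(1.6 < X < 11.9) = 0.1·0.403509 + 0.1·0.633174 + 0.7·1 + 0.1·1 = 0.903668.

0.904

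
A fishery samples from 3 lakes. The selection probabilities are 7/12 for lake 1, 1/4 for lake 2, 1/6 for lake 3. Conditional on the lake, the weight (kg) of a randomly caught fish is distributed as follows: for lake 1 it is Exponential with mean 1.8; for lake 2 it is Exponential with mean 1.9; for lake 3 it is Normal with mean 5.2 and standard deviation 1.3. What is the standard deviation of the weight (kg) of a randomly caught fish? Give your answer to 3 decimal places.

2.157

Per component, 1: μ=1.8, E[X²]=6.48; 2: μ=1.9, E[X²]=7.22; 3: μ=5.2, E[X²]=28.73.
E[X] = 0.583333·1.8 + 0.25·1.9 + 0.166667·5.2 = 2.39167.
E[X²] = 0.583333·6.48 + 0.25·7.22 + 0.166667·28.73 = 10.3733.
Var(X) = E[X²] − (E[X])² = 10.3733 − 5.72007 = 4.65326.
SD(X) = √4.65326 = 2.15714.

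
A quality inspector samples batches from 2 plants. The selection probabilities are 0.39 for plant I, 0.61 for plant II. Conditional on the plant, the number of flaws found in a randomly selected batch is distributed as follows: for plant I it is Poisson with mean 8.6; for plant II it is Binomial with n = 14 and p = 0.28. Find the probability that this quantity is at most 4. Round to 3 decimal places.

0.423

Conditional on each plant, P(X ≤ 4): I: 0.070054; II: 0.649052.
By total probability, P(X ≤ 4) = 0.39·0.070054 + 0.61·0.649052 = 0.423243.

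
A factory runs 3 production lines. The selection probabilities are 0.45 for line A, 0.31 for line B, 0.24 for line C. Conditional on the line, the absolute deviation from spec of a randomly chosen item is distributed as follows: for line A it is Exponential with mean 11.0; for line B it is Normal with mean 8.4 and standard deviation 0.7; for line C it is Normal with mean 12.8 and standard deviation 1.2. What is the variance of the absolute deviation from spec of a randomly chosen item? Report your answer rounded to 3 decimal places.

57.681

Per component, A: μ=11, E[X²]=242; B: μ=8.4, E[X²]=71.05; C: μ=12.8, E[X²]=165.28.
E[X] = 0.45·11 + 0.31·8.4 + 0.24·12.8 = 10.626.
E[X²] = 0.45·242 + 0.31·71.05 + 0.24·165.28 = 170.593.
Var(X) = E[X²] − (E[X])² = 170.593 − 112.912 = 57.6808.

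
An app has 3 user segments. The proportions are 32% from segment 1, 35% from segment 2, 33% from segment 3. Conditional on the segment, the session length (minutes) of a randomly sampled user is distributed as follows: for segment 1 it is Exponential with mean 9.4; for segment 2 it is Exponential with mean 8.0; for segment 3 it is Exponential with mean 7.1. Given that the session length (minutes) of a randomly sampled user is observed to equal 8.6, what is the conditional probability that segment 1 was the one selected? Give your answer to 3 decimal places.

0.322

Likelihoods f(8.6 | ·): 1: 0.0426127; 2: 0.0426622; 3: 0.0419464.
Posterior ∝ prior × likelihood. Numerator for 1: 0.32·0.0426127 = 0.0136361.
Normalizing constant: 0.32·0.0426127 + 0.35·0.0426622 + 0.33·0.0419464 = 0.0424102.
P(1 | observation) = 0.0136361 / 0.0424102 = 0.321528.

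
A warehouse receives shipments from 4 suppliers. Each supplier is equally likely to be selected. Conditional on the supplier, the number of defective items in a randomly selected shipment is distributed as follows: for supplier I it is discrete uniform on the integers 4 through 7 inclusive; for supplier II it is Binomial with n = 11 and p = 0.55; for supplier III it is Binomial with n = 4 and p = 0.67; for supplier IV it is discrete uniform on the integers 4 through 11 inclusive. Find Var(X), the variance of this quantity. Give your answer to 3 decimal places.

5.586

Per component, I: μ=5.5, E[X²]=31.5; II: μ=6.05, E[X²]=39.325; III: μ=2.68, E[X²]=8.0668; IV: μ=7.5, E[X²]=61.5.
E[X] = 0.25·5.5 + 0.25·6.05 + 0.25·2.68 + 0.25·7.5 = 5.4325.
E[X²] = 0.25·31.5 + 0.25·39.325 + 0.25·8.0668 + 0.25·61.5 = 35.0979.
Var(X) = E[X²] − (E[X])² = 35.0979 − 29.5121 = 5.58589.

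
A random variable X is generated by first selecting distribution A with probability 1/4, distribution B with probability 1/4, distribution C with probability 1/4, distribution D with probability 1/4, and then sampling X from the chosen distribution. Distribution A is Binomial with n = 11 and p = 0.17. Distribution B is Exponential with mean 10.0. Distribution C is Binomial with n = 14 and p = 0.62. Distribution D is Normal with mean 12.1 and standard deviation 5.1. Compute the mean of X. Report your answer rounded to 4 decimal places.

8.1625

Component means — A: 1.87; B: 10; C: 8.68; D: 12.1.
E[X] = 0.25·1.87 + 0.25·10 + 0.25·8.68 + 0.25·12.1 = 8.1625.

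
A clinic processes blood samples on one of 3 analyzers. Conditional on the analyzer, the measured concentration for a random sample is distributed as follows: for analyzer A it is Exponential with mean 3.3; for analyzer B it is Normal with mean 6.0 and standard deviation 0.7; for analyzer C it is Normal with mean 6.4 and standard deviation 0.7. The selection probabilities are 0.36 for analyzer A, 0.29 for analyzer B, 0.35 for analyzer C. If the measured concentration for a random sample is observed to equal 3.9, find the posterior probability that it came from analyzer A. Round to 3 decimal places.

Likelihoods f(3.9 | ·): A: 0.0929456; B: 0.00633121; C: 0.000968449.
Posterior ∝ prior × likelihood. Numerator for A: 0.36·0.0929456 = 0.0334604.
Normalizing constant: 0.36·0.0929456 + 0.29·0.00633121 + 0.35·0.000968449 = 0.0356354.
P(A | observation) = 0.0334604 / 0.0356354 = 0.938965.

0.939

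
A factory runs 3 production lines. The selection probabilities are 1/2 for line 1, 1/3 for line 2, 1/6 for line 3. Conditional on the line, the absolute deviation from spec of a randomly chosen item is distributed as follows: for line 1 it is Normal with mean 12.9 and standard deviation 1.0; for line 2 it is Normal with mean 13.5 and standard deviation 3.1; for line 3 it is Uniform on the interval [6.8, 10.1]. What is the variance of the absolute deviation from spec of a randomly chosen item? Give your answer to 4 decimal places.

Per component, 1: μ=12.9, E[X²]=167.41; 2: μ=13.5, E[X²]=191.86; 3: μ=8.45, E[X²]=72.31.
E[X] = 0.5·12.9 + 0.333333·13.5 + 0.166667·8.45 = 12.3583.
E[X²] = 0.5·167.41 + 0.333333·191.86 + 0.166667·72.31 = 159.71.
Var(X) = E[X²] − (E[X])² = 159.71 − 152.728 = 6.9816.

6.9816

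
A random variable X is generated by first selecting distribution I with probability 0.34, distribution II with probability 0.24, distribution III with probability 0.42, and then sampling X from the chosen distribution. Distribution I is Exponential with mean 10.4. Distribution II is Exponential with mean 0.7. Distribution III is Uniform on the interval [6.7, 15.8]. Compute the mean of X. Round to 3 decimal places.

8.429

Component means — I: 10.4; II: 0.7; III: 11.25.
E[X] = 0.34·10.4 + 0.24·0.7 + 0.42·11.25 = 8.429.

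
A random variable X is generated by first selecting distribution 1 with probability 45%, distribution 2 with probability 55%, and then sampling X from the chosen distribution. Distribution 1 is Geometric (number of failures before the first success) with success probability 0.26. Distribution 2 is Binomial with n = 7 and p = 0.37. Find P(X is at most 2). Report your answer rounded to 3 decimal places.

0.535

Conditional on each component, P(X ≤ 2): 1: 0.594776; 2: 0.486641.
By total probability, P(X ≤ 2) = 0.45·0.594776 + 0.55·0.486641 = 0.535302.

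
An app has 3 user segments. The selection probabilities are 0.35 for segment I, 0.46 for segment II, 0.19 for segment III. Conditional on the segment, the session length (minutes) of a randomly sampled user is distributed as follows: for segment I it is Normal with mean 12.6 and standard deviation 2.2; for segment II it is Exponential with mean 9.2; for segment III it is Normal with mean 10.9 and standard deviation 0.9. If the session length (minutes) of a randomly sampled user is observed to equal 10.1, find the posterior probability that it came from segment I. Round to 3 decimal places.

0.312

Likelihoods f(10.1 | ·): I: 0.0950781; II: 0.0362604; III: 0.298603.
Posterior ∝ prior × likelihood. Numerator for I: 0.35·0.0950781 = 0.0332773.
Normalizing constant: 0.35·0.0950781 + 0.46·0.0362604 + 0.19·0.298603 = 0.106692.
P(I | observation) = 0.0332773 / 0.106692 = 0.311902.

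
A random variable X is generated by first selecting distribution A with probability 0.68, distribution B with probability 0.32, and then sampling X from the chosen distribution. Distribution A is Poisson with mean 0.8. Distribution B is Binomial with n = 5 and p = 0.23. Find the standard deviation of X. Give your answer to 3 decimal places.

Per component, A: μ=0.8, E[X²]=1.44; B: μ=1.15, E[X²]=2.208.
E[X] = 0.68·0.8 + 0.32·1.15 = 0.912.
E[X²] = 0.68·1.44 + 0.32·2.208 = 1.68576.
Var(X) = E[X²] − (E[X])² = 1.68576 − 0.831744 = 0.854016.
SD(X) = √0.854016 = 0.92413.

0.924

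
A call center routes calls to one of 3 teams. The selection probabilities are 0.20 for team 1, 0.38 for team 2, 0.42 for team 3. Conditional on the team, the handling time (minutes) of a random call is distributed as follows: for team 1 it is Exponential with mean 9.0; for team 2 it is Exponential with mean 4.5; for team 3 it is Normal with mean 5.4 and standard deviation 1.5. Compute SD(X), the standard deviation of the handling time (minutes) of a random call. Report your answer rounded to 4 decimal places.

Per component, 1: μ=9, E[X²]=162; 2: μ=4.5, E[X²]=40.5; 3: μ=5.4, E[X²]=31.41.
E[X] = 0.2·9 + 0.38·4.5 + 0.42·5.4 = 5.778.
E[X²] = 0.2·162 + 0.38·40.5 + 0.42·31.41 = 60.9822.
Var(X) = E[X²] − (E[X])² = 60.9822 − 33.3853 = 27.5969.
SD(X) = √27.5969 = 5.25328.

5.2533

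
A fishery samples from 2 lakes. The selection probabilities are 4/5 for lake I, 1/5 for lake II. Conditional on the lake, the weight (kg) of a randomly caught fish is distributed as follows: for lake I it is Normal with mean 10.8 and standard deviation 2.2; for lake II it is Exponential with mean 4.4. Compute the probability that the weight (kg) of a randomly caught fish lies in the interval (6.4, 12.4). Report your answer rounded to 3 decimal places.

0.630

Conditional on each lake, P(6.4 < X < 12.4): I: 0.74372; II: 0.173792.
By total probability, P(6.4 < X < 12.4) = 0.8·0.74372 + 0.2·0.173792 = 0.629735.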